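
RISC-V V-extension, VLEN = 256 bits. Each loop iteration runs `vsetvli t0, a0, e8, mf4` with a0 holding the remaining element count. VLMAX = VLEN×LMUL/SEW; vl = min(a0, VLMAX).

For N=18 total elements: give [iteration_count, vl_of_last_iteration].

[iterations, last_vl] = [3, 2]

VLMAX = VLEN×LMUL/SEW = 256×1/4/8 = 8
iterations = ceil(18/8) = 3; final-pass vl = 2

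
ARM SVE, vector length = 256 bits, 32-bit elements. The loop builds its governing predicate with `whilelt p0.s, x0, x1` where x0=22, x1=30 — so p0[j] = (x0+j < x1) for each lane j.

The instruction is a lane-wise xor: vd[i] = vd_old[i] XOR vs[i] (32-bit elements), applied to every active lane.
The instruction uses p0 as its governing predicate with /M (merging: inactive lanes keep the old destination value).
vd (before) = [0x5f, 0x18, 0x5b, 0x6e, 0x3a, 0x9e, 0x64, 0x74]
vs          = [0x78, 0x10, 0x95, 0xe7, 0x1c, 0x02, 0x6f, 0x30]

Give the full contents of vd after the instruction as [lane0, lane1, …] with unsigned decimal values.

register lanes = 256/32 = 8
p0[j] = (22+j < 30); true for j=0..7 → 8 lanes set
vd[0] xor(0x5f,0x78) -> 0x27
vd[1] xor(0x18,0x10) -> 0x08
vd[2] xor(0x5b,0x95) -> 0xce
vd[3] xor(0x6e,0xe7) -> 0x89
vd[4] xor(0x3a,0x1c) -> 0x26
vd[5] xor(0x9e,0x02) -> 0x9c
vd[6] xor(0x64,0x6f) -> 0x0b
vd[7] xor(0x74,0x30) -> 0x44

vd = [39, 8, 206, 137, 38, 156, 11, 68]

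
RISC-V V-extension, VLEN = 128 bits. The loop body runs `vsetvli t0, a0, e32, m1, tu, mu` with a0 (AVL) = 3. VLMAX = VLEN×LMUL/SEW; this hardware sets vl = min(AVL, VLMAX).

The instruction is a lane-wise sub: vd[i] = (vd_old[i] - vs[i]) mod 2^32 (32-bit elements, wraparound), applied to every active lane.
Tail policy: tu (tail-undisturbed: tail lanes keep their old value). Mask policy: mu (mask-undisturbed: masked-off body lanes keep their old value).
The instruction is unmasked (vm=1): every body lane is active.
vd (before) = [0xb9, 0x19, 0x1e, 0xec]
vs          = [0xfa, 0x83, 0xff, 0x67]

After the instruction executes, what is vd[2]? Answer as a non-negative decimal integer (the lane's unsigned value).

vd[2] = 4294967071

VLMAX = (128 × 1) / 32 = 4 lanes
vl ← min(3, 4) = 3
lane  0: sub(0xb9,0xfa) ⇒ 0xffffffbf
lane  1: sub(0x19,0x83) ⇒ 0xffffff96
lane  2: sub(0x1e,0xff) ⇒ 0xffffff1f
lane  3: tail/keep ⇒ 0xec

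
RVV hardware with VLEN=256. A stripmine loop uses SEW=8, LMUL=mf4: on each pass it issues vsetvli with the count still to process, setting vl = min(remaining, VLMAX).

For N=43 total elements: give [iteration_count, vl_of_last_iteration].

[iterations, last_vl] = [6, 3]

VLMAX = VLEN×LMUL/SEW = 256×1/4/8 = 8
43 elements at 8/iter → 6 passes, remainder 3 on the last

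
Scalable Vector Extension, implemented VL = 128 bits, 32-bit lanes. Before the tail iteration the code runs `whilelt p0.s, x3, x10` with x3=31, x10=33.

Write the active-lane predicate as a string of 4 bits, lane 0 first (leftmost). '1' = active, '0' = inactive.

predicate = 1100

lane count: 128 div 32 = 4
p0[j] = (31+j < 33); true for j=0..1 → 2 lanes set
bits (lane 0 leftmost): 1100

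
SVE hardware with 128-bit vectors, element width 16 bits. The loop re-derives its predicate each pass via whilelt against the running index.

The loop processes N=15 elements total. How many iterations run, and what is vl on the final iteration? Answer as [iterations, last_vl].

lane count: 128 div 16 = 8
iterations = ceil(15/8) = 2; final-pass vl = 7

[iterations, last_vl] = [2, 7]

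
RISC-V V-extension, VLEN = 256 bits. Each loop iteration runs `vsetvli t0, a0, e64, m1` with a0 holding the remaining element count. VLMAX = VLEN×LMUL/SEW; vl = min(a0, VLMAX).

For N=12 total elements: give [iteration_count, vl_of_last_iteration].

[iterations, last_vl] = [3, 4]

VLMAX = (256 × 1) / 64 = 4 lanes
N=12: ⌈12/4⌉ = 3 iters; last vl = 12 − 2×4 = 4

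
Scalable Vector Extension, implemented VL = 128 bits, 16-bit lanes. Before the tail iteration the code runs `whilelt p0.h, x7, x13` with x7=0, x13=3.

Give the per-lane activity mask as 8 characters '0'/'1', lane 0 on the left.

128-bit reg / 16-bit elem → 8 lanes
active while 0+j < 3, i.e. j ∈ [0,3) capped at 8 ⇒ 3
bits (lane 0 leftmost): 11100000

predicate = 11100000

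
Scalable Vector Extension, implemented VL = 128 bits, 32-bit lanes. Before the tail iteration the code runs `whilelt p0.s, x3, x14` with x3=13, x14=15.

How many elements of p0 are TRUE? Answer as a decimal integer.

register lanes = 128/32 = 4
p0[j] = (13+j < 15); true for j=0..1 → 2 lanes set

vl = 2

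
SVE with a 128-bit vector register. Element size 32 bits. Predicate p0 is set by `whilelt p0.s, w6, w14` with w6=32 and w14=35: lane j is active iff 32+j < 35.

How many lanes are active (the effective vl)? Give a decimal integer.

vl = 3

lane count: 128 div 32 = 4
active while 32+j < 35, i.e. j ∈ [0,3) capped at 4 ⇒ 3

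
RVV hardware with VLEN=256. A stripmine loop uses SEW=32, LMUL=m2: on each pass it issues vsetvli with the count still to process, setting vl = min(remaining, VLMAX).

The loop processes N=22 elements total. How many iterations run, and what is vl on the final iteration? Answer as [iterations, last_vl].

[iterations, last_vl] = [2, 6]

lanes per group: 256·2/32 = 16
22 elements at 16/iter → 2 passes, remainder 6 on the last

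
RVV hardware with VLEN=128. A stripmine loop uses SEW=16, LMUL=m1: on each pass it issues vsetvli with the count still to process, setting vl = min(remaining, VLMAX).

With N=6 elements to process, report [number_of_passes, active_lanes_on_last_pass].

lanes per group: 128·1/16 = 8
N=6: ⌈6/8⌉ = 1 iters; last vl = 6 − 0×8 = 6

[iterations, last_vl] = [1, 6]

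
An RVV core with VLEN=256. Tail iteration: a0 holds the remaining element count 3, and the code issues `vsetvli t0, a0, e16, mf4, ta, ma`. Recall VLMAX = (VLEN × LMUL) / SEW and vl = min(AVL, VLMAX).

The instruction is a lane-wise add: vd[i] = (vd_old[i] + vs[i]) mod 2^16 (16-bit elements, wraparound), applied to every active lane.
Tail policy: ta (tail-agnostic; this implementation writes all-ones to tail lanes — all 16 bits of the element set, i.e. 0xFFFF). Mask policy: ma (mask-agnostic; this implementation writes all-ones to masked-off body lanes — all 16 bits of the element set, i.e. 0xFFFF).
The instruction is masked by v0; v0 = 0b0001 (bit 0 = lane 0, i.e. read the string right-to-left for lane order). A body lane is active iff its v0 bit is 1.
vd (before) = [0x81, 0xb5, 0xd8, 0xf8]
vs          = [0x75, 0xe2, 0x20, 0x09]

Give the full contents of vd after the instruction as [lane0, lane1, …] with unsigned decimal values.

vd = [246, 65535, 65535, 65535]

lanes per group: 256·1/4/16 = 4
AVL=3 ≤ VLMAX=4, so vl = 3
vd[0] add(0x81,0x75) -> 0xf6
vd[1] mask-off/ones -> 0xffff
vd[2] mask-off/ones -> 0xffff
vd[3] tail/ones -> 0xffff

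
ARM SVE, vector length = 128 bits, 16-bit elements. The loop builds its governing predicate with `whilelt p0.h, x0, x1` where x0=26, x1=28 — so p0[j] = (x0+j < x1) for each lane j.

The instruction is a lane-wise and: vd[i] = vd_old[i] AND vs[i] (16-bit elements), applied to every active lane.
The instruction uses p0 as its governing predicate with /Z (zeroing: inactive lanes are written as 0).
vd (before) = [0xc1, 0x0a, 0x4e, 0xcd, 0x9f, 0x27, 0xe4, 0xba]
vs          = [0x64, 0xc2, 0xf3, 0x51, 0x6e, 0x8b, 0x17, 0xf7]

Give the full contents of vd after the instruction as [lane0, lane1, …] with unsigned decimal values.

vd = [64, 2, 0, 0, 0, 0, 0, 0]

lane count: 128 div 16 = 8
p0[j] = (26+j < 28); true for j=0..1 → 2 lanes set
  i=0: and(0xc1,0x64) → 64
  i=1: and(0x0a,0xc2) → 2
  i=2: tail/zero → 0
  i=3: tail/zero → 0
  i=4: tail/zero → 0
  i=5: tail/zero → 0
  i=6: tail/zero → 0
  i=7: tail/zero → 0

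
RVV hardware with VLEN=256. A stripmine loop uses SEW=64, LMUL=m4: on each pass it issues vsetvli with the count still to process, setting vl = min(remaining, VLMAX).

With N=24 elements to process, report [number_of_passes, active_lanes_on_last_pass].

lanes per group: 256·4/64 = 16
24 elements at 16/iter → 2 passes, remainder 8 on the last

[iterations, last_vl] = [2, 8]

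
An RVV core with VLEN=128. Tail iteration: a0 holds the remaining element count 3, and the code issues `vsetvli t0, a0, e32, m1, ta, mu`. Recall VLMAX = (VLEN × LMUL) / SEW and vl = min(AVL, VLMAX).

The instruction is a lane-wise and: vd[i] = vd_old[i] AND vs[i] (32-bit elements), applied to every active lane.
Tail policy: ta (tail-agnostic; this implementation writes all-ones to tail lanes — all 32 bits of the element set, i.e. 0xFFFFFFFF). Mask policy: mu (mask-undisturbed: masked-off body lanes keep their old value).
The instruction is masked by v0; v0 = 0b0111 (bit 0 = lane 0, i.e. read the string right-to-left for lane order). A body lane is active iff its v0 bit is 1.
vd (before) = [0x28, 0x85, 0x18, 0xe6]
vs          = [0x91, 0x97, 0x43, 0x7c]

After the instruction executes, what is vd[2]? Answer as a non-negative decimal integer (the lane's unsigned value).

VLMAX = (128 × 1) / 32 = 4 lanes
AVL=3 ≤ VLMAX=4, so vl = 3
  i=0: and(0x28,0x91) → 0
  i=1: and(0x85,0x97) → 133
  i=2: and(0x18,0x43) → 0
  i=3: tail/ones → 4294967295

vd[2] = 0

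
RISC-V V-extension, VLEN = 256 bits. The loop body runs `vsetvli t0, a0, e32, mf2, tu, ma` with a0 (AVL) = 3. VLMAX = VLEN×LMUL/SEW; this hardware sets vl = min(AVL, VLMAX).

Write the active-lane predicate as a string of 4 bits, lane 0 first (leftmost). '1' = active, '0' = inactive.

predicate = 1110

lanes per group: 256·1/2/32 = 4
vl ← min(3, 4) = 3
bits (lane 0 leftmost): 1110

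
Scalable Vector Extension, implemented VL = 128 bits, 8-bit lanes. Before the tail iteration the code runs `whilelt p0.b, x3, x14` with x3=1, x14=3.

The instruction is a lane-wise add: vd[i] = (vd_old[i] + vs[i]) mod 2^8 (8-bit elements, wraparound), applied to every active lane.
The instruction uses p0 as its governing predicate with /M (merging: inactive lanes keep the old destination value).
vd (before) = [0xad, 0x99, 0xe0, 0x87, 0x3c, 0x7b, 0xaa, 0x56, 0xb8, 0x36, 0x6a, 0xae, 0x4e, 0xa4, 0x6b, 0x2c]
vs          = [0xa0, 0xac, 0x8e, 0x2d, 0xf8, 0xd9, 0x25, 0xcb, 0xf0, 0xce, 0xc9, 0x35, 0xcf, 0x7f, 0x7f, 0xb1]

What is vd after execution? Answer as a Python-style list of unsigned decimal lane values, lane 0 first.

128-bit reg / 8-bit elem → 16 lanes
active while 1+j < 3, i.e. j ∈ [0,2) capped at 16 ⇒ 2
[0] add(0xad,0xa0) = 0x4d
[1] add(0x99,0xac) = 0x45
[2] tail/keep = 0xe0
[3] tail/keep = 0x87
[4] tail/keep = 0x3c
[5] tail/keep = 0x7b
[6] tail/keep = 0xaa
[7] tail/keep = 0x56
[8] tail/keep = 0xb8
[9] tail/keep = 0x36
[10] tail/keep = 0x6a
[11] tail/keep = 0xae
[12] tail/keep = 0x4e
[13] tail/keep = 0xa4
[14] tail/keep = 0x6b
[15] tail/keep = 0x2c

vd = [77, 69, 224, 135, 60, 123, 170, 86, 184, 54, 106, 174, 78, 164, 107, 44]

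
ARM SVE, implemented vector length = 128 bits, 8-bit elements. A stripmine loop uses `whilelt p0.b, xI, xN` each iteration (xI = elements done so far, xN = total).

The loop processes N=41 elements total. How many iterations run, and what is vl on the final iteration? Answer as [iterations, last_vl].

128-bit reg / 8-bit elem → 16 lanes
N=41: ⌈41/16⌉ = 3 iters; last vl = 41 − 2×16 = 9

[iterations, last_vl] = [3, 9]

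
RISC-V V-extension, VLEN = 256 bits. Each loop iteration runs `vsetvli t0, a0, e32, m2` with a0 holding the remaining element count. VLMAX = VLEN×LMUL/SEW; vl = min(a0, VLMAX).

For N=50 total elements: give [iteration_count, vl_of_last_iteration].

[iterations, last_vl] = [4, 2]

VLMAX = (256 × 2) / 32 = 16 lanes
50 elements at 16/iter → 4 passes, remainder 2 on the last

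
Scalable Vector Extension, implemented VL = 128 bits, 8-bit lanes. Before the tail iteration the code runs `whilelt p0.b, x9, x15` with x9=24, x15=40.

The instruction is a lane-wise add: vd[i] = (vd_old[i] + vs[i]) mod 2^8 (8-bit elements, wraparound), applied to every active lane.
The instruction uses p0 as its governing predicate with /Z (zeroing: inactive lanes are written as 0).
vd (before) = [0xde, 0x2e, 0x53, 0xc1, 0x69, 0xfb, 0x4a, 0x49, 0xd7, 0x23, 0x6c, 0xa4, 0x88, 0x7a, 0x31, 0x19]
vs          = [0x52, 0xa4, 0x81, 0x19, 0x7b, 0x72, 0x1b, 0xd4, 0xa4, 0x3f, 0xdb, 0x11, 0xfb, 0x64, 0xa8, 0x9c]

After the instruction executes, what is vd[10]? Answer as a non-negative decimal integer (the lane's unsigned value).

vd[10] = 71

128-bit reg / 8-bit elem → 16 lanes
whilelt: lane j active iff 24+j < 40 → j < 16 → 16 active
lane  0: add(0xde,0x52) ⇒ 0x30
lane  1: add(0x2e,0xa4) ⇒ 0xd2
lane  2: add(0x53,0x81) ⇒ 0xd4
lane  3: add(0xc1,0x19) ⇒ 0xda
lane  4: add(0x69,0x7b) ⇒ 0xe4
lane  5: add(0xfb,0x72) ⇒ 0x6d
lane  6: add(0x4a,0x1b) ⇒ 0x65
lane  7: add(0x49,0xd4) ⇒ 0x1d
lane  8: add(0xd7,0xa4) ⇒ 0x7b
lane  9: add(0x23,0x3f) ⇒ 0x62
lane 10: add(0x6c,0xdb) ⇒ 0x47
lane 11: add(0xa4,0x11) ⇒ 0xb5
lane 12: add(0x88,0xfb) ⇒ 0x83
lane 13: add(0x7a,0x64) ⇒ 0xde
lane 14: add(0x31,0xa8) ⇒ 0xd9
lane 15: add(0x19,0x9c) ⇒ 0xb5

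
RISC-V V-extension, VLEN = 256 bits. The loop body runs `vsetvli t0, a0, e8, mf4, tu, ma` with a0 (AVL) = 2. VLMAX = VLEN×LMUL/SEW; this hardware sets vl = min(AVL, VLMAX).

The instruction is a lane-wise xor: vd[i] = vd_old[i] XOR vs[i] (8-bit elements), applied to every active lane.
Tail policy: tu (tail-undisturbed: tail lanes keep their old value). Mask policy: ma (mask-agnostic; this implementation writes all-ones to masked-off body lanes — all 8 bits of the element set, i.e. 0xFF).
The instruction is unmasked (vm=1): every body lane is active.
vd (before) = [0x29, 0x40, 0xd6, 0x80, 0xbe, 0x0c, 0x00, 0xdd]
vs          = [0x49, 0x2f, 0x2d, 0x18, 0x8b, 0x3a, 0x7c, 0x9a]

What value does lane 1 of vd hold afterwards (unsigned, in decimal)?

lanes per group: 256·1/4/8 = 8
vl = min(AVL, VLMAX) = min(2, 8) = 2
lane  0: xor(0x29,0x49) ⇒ 0x60
lane  1: xor(0x40,0x2f) ⇒ 0x6f
lane  2: tail/keep ⇒ 0xd6
lane  3: tail/keep ⇒ 0x80
lane  4: tail/keep ⇒ 0xbe
lane  5: tail/keep ⇒ 0x0c
lane  6: tail/keep ⇒ 0x00
lane  7: tail/keep ⇒ 0xdd

vd[1] = 111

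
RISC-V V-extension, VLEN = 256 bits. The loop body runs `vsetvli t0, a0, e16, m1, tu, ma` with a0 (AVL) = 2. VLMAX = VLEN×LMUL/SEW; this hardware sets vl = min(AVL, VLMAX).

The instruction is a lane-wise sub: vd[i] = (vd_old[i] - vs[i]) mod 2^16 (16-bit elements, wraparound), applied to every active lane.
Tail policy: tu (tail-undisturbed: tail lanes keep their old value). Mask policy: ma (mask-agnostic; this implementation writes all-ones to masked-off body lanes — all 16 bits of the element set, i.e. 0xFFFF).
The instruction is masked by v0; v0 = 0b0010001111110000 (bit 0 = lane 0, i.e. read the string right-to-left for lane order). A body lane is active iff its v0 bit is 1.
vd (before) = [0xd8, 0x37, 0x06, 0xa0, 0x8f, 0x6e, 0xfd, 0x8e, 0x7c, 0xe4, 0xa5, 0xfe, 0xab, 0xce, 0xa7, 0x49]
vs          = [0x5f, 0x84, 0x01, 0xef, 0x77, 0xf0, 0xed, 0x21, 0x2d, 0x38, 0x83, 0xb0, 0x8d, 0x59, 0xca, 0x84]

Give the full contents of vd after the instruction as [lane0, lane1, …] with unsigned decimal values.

VLMAX = (256 × 1) / 16 = 16 lanes
vl ← min(2, 16) = 2
vd[0] mask-off/ones -> 0xffff
vd[1] mask-off/ones -> 0xffff
vd[2] tail/keep -> 0x06
vd[3] tail/keep -> 0xa0
vd[4] tail/keep -> 0x8f
vd[5] tail/keep -> 0x6e
vd[6] tail/keep -> 0xfd
vd[7] tail/keep -> 0x8e
vd[8] tail/keep -> 0x7c
vd[9] tail/keep -> 0xe4
vd[10] tail/keep -> 0xa5
vd[11] tail/keep -> 0xfe
vd[12] tail/keep -> 0xab
vd[13] tail/keep -> 0xce
vd[14] tail/keep -> 0xa7
vd[15] tail/keep -> 0x49

vd = [65535, 65535, 6, 160, 143, 110, 253, 142, 124, 228, 165, 254, 171, 206, 167, 73]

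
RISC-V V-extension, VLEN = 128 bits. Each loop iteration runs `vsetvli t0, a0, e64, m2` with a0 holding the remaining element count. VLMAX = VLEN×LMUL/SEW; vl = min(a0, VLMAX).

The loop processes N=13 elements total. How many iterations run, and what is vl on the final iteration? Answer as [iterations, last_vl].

VLMAX = (128 × 2) / 64 = 4 lanes
13 elements at 4/iter → 4 passes, remainder 1 on the last

[iterations, last_vl] = [4, 1]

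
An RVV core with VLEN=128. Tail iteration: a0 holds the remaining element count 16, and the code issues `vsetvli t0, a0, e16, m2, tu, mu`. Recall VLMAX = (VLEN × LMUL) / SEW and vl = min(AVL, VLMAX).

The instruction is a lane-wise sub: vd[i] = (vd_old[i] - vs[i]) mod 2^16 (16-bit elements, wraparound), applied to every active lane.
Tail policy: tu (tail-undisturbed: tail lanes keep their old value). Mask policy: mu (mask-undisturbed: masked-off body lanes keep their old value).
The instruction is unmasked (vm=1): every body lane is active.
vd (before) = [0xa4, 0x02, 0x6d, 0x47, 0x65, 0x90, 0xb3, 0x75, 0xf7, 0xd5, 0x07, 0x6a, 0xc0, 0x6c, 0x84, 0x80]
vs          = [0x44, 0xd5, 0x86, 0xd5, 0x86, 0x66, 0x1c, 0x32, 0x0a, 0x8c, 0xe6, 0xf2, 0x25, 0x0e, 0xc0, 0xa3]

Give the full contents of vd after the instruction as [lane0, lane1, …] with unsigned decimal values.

vd = [96, 65325, 65511, 65394, 65503, 42, 151, 67, 237, 73, 65313, 65400, 155, 94, 65476, 65501]

lanes per group: 128·2/16 = 16
AVL=16 ≤ VLMAX=16, so vl = 16
lane  0: sub(0xa4,0x44) ⇒ 0x60
lane  1: sub(0x02,0xd5) ⇒ 0xff2d
lane  2: sub(0x6d,0x86) ⇒ 0xffe7
lane  3: sub(0x47,0xd5) ⇒ 0xff72
lane  4: sub(0x65,0x86) ⇒ 0xffdf
lane  5: sub(0x90,0x66) ⇒ 0x2a
lane  6: sub(0xb3,0x1c) ⇒ 0x97
lane  7: sub(0x75,0x32) ⇒ 0x43
lane  8: sub(0xf7,0x0a) ⇒ 0xed
lane  9: sub(0xd5,0x8c) ⇒ 0x49
lane 10: sub(0x07,0xe6) ⇒ 0xff21
lane 11: sub(0x6a,0xf2) ⇒ 0xff78
lane 12: sub(0xc0,0x25) ⇒ 0x9b
lane 13: sub(0x6c,0x0e) ⇒ 0x5e
lane 14: sub(0x84,0xc0) ⇒ 0xffc4
lane 15: sub(0x80,0xa3) ⇒ 0xffdd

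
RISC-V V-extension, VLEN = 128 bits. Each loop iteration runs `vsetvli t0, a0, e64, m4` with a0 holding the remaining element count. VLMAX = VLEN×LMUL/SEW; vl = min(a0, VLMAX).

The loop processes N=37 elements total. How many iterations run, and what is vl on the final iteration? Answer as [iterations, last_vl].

lanes per group: 128·4/64 = 8
N=37: ⌈37/8⌉ = 5 iters; last vl = 37 − 4×8 = 5

[iterations, last_vl] = [5, 5]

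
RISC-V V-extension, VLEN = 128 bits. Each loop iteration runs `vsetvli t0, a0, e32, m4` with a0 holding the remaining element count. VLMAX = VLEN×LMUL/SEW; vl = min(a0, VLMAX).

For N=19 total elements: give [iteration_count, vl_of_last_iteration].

[iterations, last_vl] = [2, 3]

VLMAX = (128 × 4) / 32 = 16 lanes
19 elements at 16/iter → 2 passes, remainder 3 on the last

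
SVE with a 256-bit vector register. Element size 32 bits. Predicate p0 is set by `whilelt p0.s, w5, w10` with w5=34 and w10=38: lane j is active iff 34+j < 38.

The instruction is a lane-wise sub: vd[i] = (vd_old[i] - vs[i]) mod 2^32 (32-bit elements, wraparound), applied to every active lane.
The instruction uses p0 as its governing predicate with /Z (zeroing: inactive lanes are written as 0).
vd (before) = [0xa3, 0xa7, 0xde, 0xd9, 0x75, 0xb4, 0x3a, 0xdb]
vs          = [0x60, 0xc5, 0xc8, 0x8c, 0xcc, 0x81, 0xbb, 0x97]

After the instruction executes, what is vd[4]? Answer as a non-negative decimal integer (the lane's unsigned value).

register lanes = 256/32 = 8
active while 34+j < 38, i.e. j ∈ [0,4) capped at 8 ⇒ 4
  i=0: sub(0xa3,0x60) → 67
  i=1: sub(0xa7,0xc5) → 4294967266
  i=2: sub(0xde,0xc8) → 22
  i=3: sub(0xd9,0x8c) → 77
  i=4: tail/zero → 0
  i=5: tail/zero → 0
  i=6: tail/zero → 0
  i=7: tail/zero → 0

vd[4] = 0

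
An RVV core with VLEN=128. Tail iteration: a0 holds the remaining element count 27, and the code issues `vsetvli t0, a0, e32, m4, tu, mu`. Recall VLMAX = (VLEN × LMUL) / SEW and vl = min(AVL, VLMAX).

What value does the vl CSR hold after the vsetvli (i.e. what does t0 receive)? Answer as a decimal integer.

vl = 16

VLMAX = (128 × 4) / 32 = 16 lanes
vl = min(AVL, VLMAX) = min(27, 16) = 16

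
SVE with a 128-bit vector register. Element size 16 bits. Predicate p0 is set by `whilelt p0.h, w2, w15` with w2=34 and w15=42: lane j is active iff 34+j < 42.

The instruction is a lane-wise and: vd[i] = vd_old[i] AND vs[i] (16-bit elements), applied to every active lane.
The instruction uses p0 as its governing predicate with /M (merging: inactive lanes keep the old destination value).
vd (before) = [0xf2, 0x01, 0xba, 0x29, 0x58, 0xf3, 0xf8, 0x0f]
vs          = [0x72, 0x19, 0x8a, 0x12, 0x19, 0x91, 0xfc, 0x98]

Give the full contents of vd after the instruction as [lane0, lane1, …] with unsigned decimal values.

vd = [114, 1, 138, 0, 24, 145, 248, 8]

register lanes = 128/16 = 8
p0[j] = (34+j < 42); true for j=0..7 → 8 lanes set
lane  0: and(0xf2,0x72) ⇒ 0x72
lane  1: and(0x01,0x19) ⇒ 0x01
lane  2: and(0xba,0x8a) ⇒ 0x8a
lane  3: and(0x29,0x12) ⇒ 0x00
lane  4: and(0x58,0x19) ⇒ 0x18
lane  5: and(0xf3,0x91) ⇒ 0x91
lane  6: and(0xf8,0xfc) ⇒ 0xf8
lane  7: and(0x0f,0x98) ⇒ 0x08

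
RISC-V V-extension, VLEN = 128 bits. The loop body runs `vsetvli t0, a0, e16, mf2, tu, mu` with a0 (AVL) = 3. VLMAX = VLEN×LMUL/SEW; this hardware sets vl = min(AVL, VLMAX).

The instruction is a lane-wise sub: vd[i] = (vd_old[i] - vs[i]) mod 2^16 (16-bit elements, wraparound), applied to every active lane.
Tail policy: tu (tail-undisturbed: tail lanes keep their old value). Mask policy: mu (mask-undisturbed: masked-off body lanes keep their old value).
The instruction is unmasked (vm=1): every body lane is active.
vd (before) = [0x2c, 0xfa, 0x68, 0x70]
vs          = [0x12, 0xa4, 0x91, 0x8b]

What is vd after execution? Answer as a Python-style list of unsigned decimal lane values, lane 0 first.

vd = [26, 86, 65495, 112]

VLMAX = (128 × 1/2) / 16 = 4 lanes
vl = min(AVL, VLMAX) = min(3, 4) = 3
vd[0] sub(0x2c,0x12) -> 0x1a
vd[1] sub(0xfa,0xa4) -> 0x56
vd[2] sub(0x68,0x91) -> 0xffd7
vd[3] tail/keep -> 0x70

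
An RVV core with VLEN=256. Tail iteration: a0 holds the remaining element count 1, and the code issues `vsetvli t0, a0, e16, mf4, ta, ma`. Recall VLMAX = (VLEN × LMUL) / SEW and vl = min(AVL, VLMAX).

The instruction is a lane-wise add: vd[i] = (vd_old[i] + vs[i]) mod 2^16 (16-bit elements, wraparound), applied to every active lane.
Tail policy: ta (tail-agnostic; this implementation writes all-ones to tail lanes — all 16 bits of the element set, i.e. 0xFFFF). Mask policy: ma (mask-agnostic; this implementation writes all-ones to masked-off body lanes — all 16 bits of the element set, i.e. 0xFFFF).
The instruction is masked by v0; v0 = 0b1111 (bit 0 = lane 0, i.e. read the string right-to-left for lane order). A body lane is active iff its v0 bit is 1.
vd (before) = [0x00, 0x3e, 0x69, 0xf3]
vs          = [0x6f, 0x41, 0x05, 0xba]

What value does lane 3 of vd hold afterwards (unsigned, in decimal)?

VLMAX = (256 × 1/4) / 16 = 4 lanes
vl = min(AVL, VLMAX) = min(1, 4) = 1
vd[0] add(0x00,0x6f) -> 0x6f
vd[1] tail/ones -> 0xffff
vd[2] tail/ones -> 0xffff
vd[3] tail/ones -> 0xffff

vd[3] = 65535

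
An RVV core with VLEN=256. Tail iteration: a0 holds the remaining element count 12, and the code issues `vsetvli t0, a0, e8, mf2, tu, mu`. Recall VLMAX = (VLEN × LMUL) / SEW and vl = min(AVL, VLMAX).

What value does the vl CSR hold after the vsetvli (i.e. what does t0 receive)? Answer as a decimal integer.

lanes per group: 256·1/2/8 = 16
AVL=12 ≤ VLMAX=16, so vl = 12

vl = 12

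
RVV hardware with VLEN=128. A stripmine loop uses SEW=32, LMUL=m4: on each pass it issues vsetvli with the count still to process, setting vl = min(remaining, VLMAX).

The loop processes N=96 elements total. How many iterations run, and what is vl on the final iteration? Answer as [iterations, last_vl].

VLMAX = (128 × 4) / 32 = 16 lanes
96 elements at 16/iter → 6 passes, remainder 16 on the last

[iterations, last_vl] = [6, 16]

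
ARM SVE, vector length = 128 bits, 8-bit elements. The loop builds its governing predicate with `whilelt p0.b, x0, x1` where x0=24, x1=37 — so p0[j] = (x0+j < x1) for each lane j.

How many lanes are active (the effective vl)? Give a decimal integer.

lane count: 128 div 8 = 16
active while 24+j < 37, i.e. j ∈ [0,13) capped at 16 ⇒ 13

vl = 13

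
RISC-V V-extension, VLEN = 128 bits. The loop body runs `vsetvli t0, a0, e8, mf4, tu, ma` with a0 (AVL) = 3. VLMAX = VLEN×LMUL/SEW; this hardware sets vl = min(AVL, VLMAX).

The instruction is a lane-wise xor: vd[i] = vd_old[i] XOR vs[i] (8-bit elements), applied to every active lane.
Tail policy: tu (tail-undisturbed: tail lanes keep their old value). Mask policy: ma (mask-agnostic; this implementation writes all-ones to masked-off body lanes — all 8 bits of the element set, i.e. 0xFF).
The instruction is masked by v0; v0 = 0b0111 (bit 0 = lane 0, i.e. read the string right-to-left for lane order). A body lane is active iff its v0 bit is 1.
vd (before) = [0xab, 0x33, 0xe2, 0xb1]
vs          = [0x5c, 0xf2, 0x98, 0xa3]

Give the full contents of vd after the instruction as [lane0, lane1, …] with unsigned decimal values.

vd = [247, 193, 122, 177]

VLMAX = (128 × 1/4) / 8 = 4 lanes
vl = min(AVL, VLMAX) = min(3, 4) = 3
lane  0: xor(0xab,0x5c) ⇒ 0xf7
lane  1: xor(0x33,0xf2) ⇒ 0xc1
lane  2: xor(0xe2,0x98) ⇒ 0x7a
lane  3: tail/keep ⇒ 0xb1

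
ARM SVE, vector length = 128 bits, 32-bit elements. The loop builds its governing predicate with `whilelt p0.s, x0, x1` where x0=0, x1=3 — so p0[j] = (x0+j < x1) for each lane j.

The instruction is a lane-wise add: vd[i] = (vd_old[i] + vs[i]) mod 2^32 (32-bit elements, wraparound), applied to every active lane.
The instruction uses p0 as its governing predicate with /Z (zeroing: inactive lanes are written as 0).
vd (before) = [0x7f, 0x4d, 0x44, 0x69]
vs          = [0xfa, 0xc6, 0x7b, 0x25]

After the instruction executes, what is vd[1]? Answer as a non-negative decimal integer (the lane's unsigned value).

register lanes = 128/32 = 4
p0[j] = (0+j < 3); true for j=0..2 → 3 lanes set
  i=0: add(0x7f,0xfa) → 377
  i=1: add(0x4d,0xc6) → 275
  i=2: add(0x44,0x7b) → 191
  i=3: tail/zero → 0

vd[1] = 275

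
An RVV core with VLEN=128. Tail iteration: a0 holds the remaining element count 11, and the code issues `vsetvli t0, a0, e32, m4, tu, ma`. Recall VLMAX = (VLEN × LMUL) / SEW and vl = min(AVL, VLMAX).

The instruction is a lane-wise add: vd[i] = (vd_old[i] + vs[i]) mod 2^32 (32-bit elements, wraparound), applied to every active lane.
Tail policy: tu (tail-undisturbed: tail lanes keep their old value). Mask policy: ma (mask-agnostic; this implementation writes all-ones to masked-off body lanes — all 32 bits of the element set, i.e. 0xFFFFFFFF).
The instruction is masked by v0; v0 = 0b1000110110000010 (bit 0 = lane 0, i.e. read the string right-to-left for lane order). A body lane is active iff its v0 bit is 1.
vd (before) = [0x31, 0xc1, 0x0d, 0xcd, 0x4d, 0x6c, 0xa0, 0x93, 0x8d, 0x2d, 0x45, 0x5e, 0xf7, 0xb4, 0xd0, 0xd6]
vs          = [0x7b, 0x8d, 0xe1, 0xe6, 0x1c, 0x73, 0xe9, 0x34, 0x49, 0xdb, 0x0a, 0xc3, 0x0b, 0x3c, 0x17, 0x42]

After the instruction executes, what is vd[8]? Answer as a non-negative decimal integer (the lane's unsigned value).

VLMAX = VLEN×LMUL/SEW = 128×4/32 = 16
vl ← min(11, 16) = 11
[0] mask-off/ones = 0xffffffff
[1] add(0xc1,0x8d) = 0x14e
[2] mask-off/ones = 0xffffffff
[3] mask-off/ones = 0xffffffff
[4] mask-off/ones = 0xffffffff
[5] mask-off/ones = 0xffffffff
[6] mask-off/ones = 0xffffffff
[7] add(0x93,0x34) = 0xc7
[8] add(0x8d,0x49) = 0xd6
[9] mask-off/ones = 0xffffffff
[10] add(0x45,0x0a) = 0x4f
[11] tail/keep = 0x5e
[12] tail/keep = 0xf7
[13] tail/keep = 0xb4
[14] tail/keep = 0xd0
[15] tail/keep = 0xd6

vd[8] = 214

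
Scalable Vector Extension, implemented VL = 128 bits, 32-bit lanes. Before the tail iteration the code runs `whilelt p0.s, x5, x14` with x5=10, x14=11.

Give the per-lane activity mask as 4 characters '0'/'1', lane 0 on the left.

128-bit reg / 32-bit elem → 4 lanes
active while 10+j < 11, i.e. j ∈ [0,1) capped at 4 ⇒ 1
bits (lane 0 leftmost): 1000

predicate = 1000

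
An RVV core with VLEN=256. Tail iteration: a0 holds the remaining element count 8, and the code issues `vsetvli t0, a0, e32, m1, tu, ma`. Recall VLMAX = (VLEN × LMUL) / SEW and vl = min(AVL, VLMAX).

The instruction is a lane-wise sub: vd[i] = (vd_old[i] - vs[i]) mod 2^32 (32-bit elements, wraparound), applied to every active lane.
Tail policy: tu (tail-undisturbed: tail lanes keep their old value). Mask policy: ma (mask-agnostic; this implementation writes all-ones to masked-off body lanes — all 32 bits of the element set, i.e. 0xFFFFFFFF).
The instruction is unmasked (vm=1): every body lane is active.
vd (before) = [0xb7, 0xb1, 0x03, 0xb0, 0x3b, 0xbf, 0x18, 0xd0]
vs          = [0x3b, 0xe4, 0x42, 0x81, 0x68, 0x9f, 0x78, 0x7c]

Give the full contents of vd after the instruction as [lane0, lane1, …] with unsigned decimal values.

vd = [124, 4294967245, 4294967233, 47, 4294967251, 32, 4294967200, 84]

VLMAX = (256 × 1) / 32 = 8 lanes
vl = min(AVL, VLMAX) = min(8, 8) = 8
  i=0: sub(0xb7,0x3b) → 124
  i=1: sub(0xb1,0xe4) → 4294967245
  i=2: sub(0x03,0x42) → 4294967233
  i=3: sub(0xb0,0x81) → 47
  i=4: sub(0x3b,0x68) → 4294967251
  i=5: sub(0xbf,0x9f) → 32
  i=6: sub(0x18,0x78) → 4294967200
  i=7: sub(0xd0,0x7c) → 84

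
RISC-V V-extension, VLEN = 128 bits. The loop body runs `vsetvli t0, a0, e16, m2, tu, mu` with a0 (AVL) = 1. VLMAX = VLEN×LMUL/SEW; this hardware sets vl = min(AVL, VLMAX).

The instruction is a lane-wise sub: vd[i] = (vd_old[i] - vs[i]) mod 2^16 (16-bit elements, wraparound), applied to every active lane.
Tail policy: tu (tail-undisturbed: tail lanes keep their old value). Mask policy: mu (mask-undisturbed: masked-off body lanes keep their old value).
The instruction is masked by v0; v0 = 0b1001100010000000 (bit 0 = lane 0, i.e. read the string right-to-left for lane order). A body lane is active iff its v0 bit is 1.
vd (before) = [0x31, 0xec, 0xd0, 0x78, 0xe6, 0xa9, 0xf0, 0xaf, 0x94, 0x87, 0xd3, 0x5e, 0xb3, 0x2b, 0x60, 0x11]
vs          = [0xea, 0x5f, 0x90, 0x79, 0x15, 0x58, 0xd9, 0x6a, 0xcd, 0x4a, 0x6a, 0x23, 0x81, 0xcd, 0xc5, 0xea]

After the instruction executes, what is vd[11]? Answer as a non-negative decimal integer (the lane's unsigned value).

VLMAX = VLEN×LMUL/SEW = 128×2/16 = 16
vl = min(AVL, VLMAX) = min(1, 16) = 1
  i=0: mask-off/keep → 49
  i=1: tail/keep → 236
  i=2: tail/keep → 208
  i=3: tail/keep → 120
  i=4: tail/keep → 230
  i=5: tail/keep → 169
  i=6: tail/keep → 240
  i=7: tail/keep → 175
  i=8: tail/keep → 148
  i=9: tail/keep → 135
  i=10: tail/keep → 211
  i=11: tail/keep → 94
  i=12: tail/keep → 179
  i=13: tail/keep → 43
  i=14: tail/keep → 96
  i=15: tail/keep → 17

vd[11] = 94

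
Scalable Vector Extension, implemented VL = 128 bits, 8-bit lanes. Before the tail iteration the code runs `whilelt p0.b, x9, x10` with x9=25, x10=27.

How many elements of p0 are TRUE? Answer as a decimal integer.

vl = 2

128-bit reg / 8-bit elem → 16 lanes
whilelt: lane j active iff 25+j < 27 → j < 2 → 2 active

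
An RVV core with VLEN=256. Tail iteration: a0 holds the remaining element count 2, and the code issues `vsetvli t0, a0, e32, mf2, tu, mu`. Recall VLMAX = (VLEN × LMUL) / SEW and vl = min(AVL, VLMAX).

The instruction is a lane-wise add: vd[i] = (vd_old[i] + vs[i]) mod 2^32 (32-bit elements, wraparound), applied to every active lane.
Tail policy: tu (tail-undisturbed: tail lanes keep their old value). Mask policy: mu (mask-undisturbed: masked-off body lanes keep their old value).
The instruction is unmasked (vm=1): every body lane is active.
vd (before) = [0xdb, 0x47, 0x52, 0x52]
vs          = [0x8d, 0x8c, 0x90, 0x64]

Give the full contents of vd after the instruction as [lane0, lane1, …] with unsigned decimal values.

vd = [360, 211, 82, 82]

lanes per group: 256·1/2/32 = 4
vl ← min(2, 4) = 2
  i=0: add(0xdb,0x8d) → 360
  i=1: add(0x47,0x8c) → 211
  i=2: tail/keep → 82
  i=3: tail/keep → 82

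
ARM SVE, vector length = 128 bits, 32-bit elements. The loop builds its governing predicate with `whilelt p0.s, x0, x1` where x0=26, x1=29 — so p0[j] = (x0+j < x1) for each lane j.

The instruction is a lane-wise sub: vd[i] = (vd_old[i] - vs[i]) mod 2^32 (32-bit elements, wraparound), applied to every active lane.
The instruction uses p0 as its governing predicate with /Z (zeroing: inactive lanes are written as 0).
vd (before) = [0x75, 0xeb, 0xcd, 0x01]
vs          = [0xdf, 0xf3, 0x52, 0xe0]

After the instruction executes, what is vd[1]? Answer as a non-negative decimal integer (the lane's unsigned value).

vd[1] = 4294967288

128-bit reg / 32-bit elem → 4 lanes
active while 26+j < 29, i.e. j ∈ [0,3) capped at 4 ⇒ 3
lane  0: sub(0x75,0xdf) ⇒ 0xffffff96
lane  1: sub(0xeb,0xf3) ⇒ 0xfffffff8
lane  2: sub(0xcd,0x52) ⇒ 0x7b
lane  3: tail/zero ⇒ 0x00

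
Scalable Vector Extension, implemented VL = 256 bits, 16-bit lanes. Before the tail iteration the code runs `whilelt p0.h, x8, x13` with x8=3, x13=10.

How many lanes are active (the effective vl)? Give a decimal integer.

vl = 7

256-bit reg / 16-bit elem → 16 lanes
p0[j] = (3+j < 10); true for j=0..6 → 7 lanes set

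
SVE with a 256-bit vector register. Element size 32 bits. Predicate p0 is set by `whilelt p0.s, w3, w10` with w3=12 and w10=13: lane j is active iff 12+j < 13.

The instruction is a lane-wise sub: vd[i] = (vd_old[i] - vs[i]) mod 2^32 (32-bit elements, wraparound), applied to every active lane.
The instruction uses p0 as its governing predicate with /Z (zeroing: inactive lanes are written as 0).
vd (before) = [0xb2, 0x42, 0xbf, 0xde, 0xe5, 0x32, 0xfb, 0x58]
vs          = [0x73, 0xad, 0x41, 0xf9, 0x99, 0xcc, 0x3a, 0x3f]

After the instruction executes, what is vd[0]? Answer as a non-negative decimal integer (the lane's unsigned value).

register lanes = 256/32 = 8
active while 12+j < 13, i.e. j ∈ [0,1) capped at 8 ⇒ 1
  i=0: sub(0xb2,0x73) → 63
  i=1: tail/zero → 0
  i=2: tail/zero → 0
  i=3: tail/zero → 0
  i=4: tail/zero → 0
  i=5: tail/zero → 0
  i=6: tail/zero → 0
  i=7: tail/zero → 0

vd[0] = 63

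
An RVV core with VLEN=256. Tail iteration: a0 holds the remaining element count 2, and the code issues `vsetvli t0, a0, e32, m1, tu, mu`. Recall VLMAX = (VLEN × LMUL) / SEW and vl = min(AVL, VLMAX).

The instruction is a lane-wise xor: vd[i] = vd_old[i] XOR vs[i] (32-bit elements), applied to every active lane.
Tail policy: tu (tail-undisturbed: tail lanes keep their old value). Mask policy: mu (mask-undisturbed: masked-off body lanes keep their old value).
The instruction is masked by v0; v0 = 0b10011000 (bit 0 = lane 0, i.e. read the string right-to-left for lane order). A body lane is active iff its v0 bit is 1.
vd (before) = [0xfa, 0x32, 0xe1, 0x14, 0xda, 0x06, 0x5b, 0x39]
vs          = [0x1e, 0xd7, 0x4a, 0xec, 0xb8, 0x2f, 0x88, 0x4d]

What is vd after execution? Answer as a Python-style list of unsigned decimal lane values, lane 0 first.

VLMAX = VLEN×LMUL/SEW = 256×1/32 = 8
AVL=2 ≤ VLMAX=8, so vl = 2
  i=0: mask-off/keep → 250
  i=1: mask-off/keep → 50
  i=2: tail/keep → 225
  i=3: tail/keep → 20
  i=4: tail/keep → 218
  i=5: tail/keep → 6
  i=6: tail/keep → 91
  i=7: tail/keep → 57

vd = [250, 50, 225, 20, 218, 6, 91, 57]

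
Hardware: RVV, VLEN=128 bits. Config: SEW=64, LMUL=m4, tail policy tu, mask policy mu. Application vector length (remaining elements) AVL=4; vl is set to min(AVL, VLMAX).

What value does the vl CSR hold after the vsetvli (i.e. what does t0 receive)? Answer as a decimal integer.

VLMAX = (128 × 4) / 64 = 8 lanes
AVL=4 ≤ VLMAX=8, so vl = 4

vl = 4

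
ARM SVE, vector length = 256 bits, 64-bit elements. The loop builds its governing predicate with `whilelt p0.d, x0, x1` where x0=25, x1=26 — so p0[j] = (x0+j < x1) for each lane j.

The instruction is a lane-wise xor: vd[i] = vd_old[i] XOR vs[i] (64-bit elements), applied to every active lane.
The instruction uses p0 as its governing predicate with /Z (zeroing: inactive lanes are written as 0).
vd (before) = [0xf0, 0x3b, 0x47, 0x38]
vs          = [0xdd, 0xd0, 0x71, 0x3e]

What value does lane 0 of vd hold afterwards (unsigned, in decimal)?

register lanes = 256/64 = 4
whilelt: lane j active iff 25+j < 26 → j < 1 → 1 active
  i=0: xor(0xf0,0xdd) → 45
  i=1: tail/zero → 0
  i=2: tail/zero → 0
  i=3: tail/zero → 0

vd[0] = 45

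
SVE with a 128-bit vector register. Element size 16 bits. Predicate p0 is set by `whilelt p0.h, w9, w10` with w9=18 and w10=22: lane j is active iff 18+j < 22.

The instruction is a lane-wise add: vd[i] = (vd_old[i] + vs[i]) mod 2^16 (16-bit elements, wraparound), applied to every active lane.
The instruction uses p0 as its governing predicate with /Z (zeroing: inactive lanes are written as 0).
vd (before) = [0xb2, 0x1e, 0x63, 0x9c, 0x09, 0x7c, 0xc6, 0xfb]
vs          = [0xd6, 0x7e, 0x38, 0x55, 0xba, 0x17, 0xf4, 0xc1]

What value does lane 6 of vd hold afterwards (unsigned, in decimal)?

vd[6] = 0

register lanes = 128/16 = 8
active while 18+j < 22, i.e. j ∈ [0,4) capped at 8 ⇒ 4
lane  0: add(0xb2,0xd6) ⇒ 0x188
lane  1: add(0x1e,0x7e) ⇒ 0x9c
lane  2: add(0x63,0x38) ⇒ 0x9b
lane  3: add(0x9c,0x55) ⇒ 0xf1
lane  4: tail/zero ⇒ 0x00
lane  5: tail/zero ⇒ 0x00
lane  6: tail/zero ⇒ 0x00
lane  7: tail/zero ⇒ 0x00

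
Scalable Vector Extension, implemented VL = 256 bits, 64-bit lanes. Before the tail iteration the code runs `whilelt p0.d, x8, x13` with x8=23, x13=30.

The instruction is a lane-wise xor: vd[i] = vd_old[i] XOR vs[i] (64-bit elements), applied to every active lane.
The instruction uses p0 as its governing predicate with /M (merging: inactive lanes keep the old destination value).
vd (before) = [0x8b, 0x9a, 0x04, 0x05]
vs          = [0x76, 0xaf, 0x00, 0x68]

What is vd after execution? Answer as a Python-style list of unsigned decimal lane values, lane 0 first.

register lanes = 256/64 = 4
whilelt: lane j active iff 23+j < 30 → j < 7 → 4 active
vd[0] xor(0x8b,0x76) -> 0xfd
vd[1] xor(0x9a,0xaf) -> 0x35
vd[2] xor(0x04,0x00) -> 0x04
vd[3] xor(0x05,0x68) -> 0x6d

vd = [253, 53, 4, 109]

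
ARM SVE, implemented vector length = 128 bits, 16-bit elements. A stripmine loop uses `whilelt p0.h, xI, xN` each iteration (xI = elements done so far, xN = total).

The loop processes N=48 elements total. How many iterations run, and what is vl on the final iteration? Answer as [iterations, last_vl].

[iterations, last_vl] = [6, 8]

128-bit reg / 16-bit elem → 8 lanes
N=48: ⌈48/8⌉ = 6 iters; last vl = 48 − 5×8 = 8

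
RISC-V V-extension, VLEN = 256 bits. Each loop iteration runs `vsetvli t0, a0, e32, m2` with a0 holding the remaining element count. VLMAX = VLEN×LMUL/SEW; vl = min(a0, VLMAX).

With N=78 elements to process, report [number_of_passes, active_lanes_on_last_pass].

[iterations, last_vl] = [5, 14]

VLMAX = VLEN×LMUL/SEW = 256×2/32 = 16
iterations = ceil(78/16) = 5; final-pass vl = 14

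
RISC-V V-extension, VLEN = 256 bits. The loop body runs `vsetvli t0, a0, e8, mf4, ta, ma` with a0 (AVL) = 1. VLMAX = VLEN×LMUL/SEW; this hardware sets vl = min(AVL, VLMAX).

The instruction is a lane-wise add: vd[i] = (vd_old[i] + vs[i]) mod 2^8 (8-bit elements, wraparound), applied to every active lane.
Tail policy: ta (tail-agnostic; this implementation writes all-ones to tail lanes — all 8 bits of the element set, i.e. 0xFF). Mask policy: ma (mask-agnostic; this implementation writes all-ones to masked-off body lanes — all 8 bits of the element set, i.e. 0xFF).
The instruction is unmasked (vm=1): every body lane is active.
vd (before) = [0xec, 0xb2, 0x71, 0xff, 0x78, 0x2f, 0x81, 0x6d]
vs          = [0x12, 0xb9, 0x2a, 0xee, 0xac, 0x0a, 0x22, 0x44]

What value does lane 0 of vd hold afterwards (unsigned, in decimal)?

VLMAX = (256 × 1/4) / 8 = 8 lanes
vl = min(AVL, VLMAX) = min(1, 8) = 1
vd[0] add(0xec,0x12) -> 0xfe
vd[1] tail/ones -> 0xff
vd[2] tail/ones -> 0xff
vd[3] tail/ones -> 0xff
vd[4] tail/ones -> 0xff
vd[5] tail/ones -> 0xff
vd[6] tail/ones -> 0xff
vd[7] tail/ones -> 0xff

vd[0] = 254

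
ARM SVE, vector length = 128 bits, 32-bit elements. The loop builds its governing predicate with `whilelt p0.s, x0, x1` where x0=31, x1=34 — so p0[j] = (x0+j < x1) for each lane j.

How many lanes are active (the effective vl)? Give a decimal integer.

lane count: 128 div 32 = 4
p0[j] = (31+j < 34); true for j=0..2 → 3 lanes set

vl = 3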